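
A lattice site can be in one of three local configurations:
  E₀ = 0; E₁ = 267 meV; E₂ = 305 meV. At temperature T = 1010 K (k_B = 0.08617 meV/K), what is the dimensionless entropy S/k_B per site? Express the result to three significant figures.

k_BT = 0.08617 × 1010 K = 87.032 meV.
Eᵢ/kT = 0, 3.0678, 3.5045.
Z = Σ e^(−Eᵢ/kT) = e^(−0) + e^(−3.0678) + e^(−3.5045) = 1.0000 + 0.046523 + 0.030062 = 1.0766.
⟨E⟩ = Σ EᵢPᵢ = 20.054 meV.
S/k_B = ln Z + ⟨E⟩/kT = ln(1.0766) + 20.054/87.032 = 0.073808 + 0.23042 = 0.304.

0.304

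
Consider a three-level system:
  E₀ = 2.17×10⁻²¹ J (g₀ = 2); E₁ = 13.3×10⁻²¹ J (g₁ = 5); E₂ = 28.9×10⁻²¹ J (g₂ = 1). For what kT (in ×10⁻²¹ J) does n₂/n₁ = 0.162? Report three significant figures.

74.0 ×10⁻²¹ J

n₂/n₁ = (g₂/g₁) exp[−(E₂−E₁)/kT] = 0.162.
⇒ (E₂−E₁)/kT = ln((1/5)/0.162) = ln(1.2346) = 0.21075.
kT = 15.6 ×10⁻²¹ J / 0.21075 = 74.0 ×10⁻²¹ J.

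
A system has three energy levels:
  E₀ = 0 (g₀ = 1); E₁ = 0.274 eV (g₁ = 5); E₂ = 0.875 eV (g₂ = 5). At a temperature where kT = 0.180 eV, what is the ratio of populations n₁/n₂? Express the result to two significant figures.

n₁/n₂ = (g₁/g₂) exp[−(E₁−E₂)/kT] = (5/5) × exp(−(-0.601 eV)/(0.180 eV)) = (5/5) × exp(3.339) = 28.

28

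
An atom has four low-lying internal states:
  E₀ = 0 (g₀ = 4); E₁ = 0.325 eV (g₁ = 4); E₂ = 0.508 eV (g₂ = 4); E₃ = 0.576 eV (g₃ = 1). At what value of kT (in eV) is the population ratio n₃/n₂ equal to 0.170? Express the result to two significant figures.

0.18 eV

n₃/n₂ = (g₃/g₂) exp[−(E₃−E₂)/kT] = 0.170.
⇒ (E₃−E₂)/kT = ln((1/4)/0.170) = ln(1.471) = 0.3859.
kT = 0.068 eV / 0.3859 = 0.18 eV.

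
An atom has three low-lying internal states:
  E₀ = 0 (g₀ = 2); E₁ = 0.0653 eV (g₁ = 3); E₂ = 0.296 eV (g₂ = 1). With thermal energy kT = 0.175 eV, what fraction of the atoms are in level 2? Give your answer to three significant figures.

Eᵢ/kT = 0, 0.37314, 1.6914.
Z = Σ gᵢe^(−Eᵢ/kT) = 2·e^(−0) + 3·e^(−0.37314) + 1·e^(−1.6914) = 2.0000 + 2.0657 + 0.18426 = 4.2500.
P₂ = g₂ e^(−E₂/kT) / Z = 0.18426/4.2500 = 0.0434.

0.0434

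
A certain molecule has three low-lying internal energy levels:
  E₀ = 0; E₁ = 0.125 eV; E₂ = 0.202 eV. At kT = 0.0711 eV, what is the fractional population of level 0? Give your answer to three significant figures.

0.813

Eᵢ/kT = 0, 1.7581, 2.8411.
Z = Σ e^(−Eᵢ/kT) = e^(−0) + e^(−1.7581) + e^(−2.8411) = 1.0000 + 0.17237 + 0.058361 = 1.2307.
P₀ = e^(−E₀/kT) / Z = 1.0000/1.2307 = 0.813.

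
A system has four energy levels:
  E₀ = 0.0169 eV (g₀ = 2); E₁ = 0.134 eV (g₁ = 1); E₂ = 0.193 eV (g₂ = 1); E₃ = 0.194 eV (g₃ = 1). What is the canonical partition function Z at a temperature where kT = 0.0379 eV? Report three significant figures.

Z = 1.32

Eᵢ/kT = 0.44591, 3.5356, 5.0923, 5.1187.
Z = Σ gᵢe^(−Eᵢ/kT) = 2·e^(−0.44591) + 1·e^(−3.5356) + 1·e^(−5.0923) + 1·e^(−5.1187) = 1.2805 + 0.029141 + 0.0061439 + 0.0059838 = 1.3218.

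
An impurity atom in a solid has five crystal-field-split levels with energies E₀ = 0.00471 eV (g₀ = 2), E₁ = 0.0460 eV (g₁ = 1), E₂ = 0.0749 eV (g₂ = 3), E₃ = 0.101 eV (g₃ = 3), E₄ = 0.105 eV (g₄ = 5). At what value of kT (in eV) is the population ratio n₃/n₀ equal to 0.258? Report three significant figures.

n₃/n₀ = (g₃/g₀) exp[−(E₃−E₀)/kT] = 0.258.
⇒ (E₃−E₀)/kT = ln((3/2)/0.258) = ln(5.8140) = 1.7603.
kT = 0.09629 eV / 1.7603 = 0.0547 eV.

0.0547 eV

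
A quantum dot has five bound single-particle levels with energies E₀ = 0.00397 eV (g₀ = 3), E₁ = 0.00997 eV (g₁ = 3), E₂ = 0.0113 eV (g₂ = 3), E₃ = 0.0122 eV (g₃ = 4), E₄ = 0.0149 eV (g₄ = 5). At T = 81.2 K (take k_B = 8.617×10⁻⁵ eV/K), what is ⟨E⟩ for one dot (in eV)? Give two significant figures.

k_BT = 8.617×10⁻⁵ × 81.2 K = 0.006997 eV.
Eᵢ/kT = 0.5674, 1.425, 1.615, 1.744, 2.129.
Z = Σ gᵢe^(−Eᵢ/kT) = 3·e^(−0.5674) + 3·e^(−1.425) + 3·e^(−1.615) + 4·e^(−1.744) + 5·e^(−2.129) = 1.701 + 0.7215 + 0.5967 + 0.6993 + 0.5948 = 4.313.
⟨E⟩ = Σ Eᵢ gᵢe^(−Eᵢ/kT) / Z = (0.00397·1.701 + 0.00997·0.7215 + 0.0113·0.5967 + 0.0122·0.6993 + 0.0149·0.5948) / 4.313 = 0.0088 eV.

0.0088 eV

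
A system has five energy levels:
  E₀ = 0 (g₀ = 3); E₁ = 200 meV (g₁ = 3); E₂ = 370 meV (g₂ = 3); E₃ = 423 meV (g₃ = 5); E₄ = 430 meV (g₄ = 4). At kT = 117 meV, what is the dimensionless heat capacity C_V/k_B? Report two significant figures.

Eᵢ/kT = 0, 1.709, 3.162, 3.615, 3.675.
Z = Σ gᵢe^(−Eᵢ/kT) = 3·e^(−0) + 3·e^(−1.709) + 3·e^(−3.162) + 5·e^(−3.615) + 4·e^(−3.675) = 3.000 + 0.5431 + 0.1270 + 0.1346 + 0.1014 = 3.906.
⟨E⟩ = 65.58 meV, ⟨E²⟩ = 20980 meV².
C_V/k_B = (⟨E²⟩ − ⟨E⟩²)/(kT)² = (20980 − 4301)/13690 = 1.2.

1.2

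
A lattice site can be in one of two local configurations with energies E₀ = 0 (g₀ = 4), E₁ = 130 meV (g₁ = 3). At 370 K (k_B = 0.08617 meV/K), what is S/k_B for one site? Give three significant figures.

1.45

k_BT = 0.08617 × 370 K = 31.883 meV.
Eᵢ/kT = 0, 4.0774.
Z = Σ gᵢe^(−Eᵢ/kT) = 4·e^(−0) + 3·e^(−4.0774) = 4.0000 + 0.050854 = 4.0509.
⟨E⟩ = Σ EᵢPᵢ = 1.6320 meV.
S/k_B = ln Z + ⟨E⟩/kT = ln(4.0509) + 1.6320/31.883 = 1.3989 + 0.051187 = 1.45.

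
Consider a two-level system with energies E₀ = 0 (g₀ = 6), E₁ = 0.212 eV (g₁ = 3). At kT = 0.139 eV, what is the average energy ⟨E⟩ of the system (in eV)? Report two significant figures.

Eᵢ/kT = 0, 1.525.
Z = Σ gᵢe^(−Eᵢ/kT) = 6·e^(−0) + 3·e^(−1.525) = 6.000 + 0.6529 = 6.653.
⟨E⟩ = Σ Eᵢ gᵢe^(−Eᵢ/kT) / Z = (0·6.000 + 0.212·0.6529) / 6.653 = 0.021 eV.

0.021 eV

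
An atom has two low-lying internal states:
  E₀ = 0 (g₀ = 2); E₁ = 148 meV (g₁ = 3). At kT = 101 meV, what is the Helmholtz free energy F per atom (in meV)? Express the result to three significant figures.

-100 meV

Eᵢ/kT = 0, 1.4653.
Z = Σ gᵢe^(−Eᵢ/kT) = 2·e^(−0) + 3·e^(−1.4653) = 2.0000 + 0.69303 = 2.6930.
F = −kT ln Z = −101 × ln(2.6930) = −101 × 0.99066 = -100 meV.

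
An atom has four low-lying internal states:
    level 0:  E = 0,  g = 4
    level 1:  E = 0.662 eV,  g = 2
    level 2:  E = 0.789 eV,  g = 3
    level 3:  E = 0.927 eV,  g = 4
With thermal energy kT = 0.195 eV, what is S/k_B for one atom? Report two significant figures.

Eᵢ/kT = 0, 3.395, 4.046, 4.754.
Z = Σ gᵢe^(−Eᵢ/kT) = 4·e^(−0) + 2·e^(−3.395) + 3·e^(−4.046) + 4·e^(−4.754) = 4.000 + 0.06708 + 0.05248 + 0.03447 = 4.154.
⟨E⟩ = Σ EᵢPᵢ = 0.02835 eV.
S/k_B = ln Z + ⟨E⟩/kT = ln(4.154) + 0.02835/0.195 = 1.424 + 0.1454 = 1.6.

1.6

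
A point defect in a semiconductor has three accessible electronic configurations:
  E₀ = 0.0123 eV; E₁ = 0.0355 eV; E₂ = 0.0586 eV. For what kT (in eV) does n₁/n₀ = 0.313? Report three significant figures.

0.0200 eV

n₁/n₀ = exp[−(E₁−E₀)/kT] = 0.313.
⇒ (E₁−E₀)/kT = ln(1/0.313) = ln(3.1949) = 1.1616.
kT = 0.0232 eV / 1.1616 = 0.0200 eV.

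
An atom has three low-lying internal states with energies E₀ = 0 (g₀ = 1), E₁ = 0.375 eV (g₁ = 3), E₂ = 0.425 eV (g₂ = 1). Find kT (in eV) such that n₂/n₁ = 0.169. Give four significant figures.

n₂/n₁ = (g₂/g₁) exp[−(E₂−E₁)/kT] = 0.169.
⇒ (E₂−E₁)/kT = ln((1/3)/0.169) = ln(1.97239) = 0.679246.
kT = 0.050 eV / 0.679246 = 0.07361 eV.

0.07361 eV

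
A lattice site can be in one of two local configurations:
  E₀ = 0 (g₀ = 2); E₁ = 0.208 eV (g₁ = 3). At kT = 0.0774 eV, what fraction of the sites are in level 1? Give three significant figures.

Eᵢ/kT = 0, 2.6873.
Z = Σ gᵢe^(−Eᵢ/kT) = 2·e^(−0) + 3·e^(−2.6873) = 2.0000 + 0.20419 = 2.2042.
P₁ = g₁ e^(−E₁/kT) / Z = 0.20419/2.2042 = 0.0926.

0.0926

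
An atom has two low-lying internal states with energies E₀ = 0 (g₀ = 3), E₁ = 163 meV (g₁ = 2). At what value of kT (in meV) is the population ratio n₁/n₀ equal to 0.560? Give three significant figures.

n₁/n₀ = (g₁/g₀) exp[−(E₁−E₀)/kT] = 0.560.
⇒ (E₁−E₀)/kT = ln((2/3)/0.560) = ln(1.1905) = 0.17437.
kT = 163 meV / 0.17437 = 935 meV.

935 meV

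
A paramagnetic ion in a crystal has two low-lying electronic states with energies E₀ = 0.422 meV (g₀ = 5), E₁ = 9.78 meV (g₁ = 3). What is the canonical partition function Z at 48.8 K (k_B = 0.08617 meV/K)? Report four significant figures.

Z = 4.816

k_BT = 0.08617 × 48.8 K = 4.20510 meV.
Eᵢ/kT = 0.100354, 2.32575.
Z = Σ gᵢe^(−Eᵢ/kT) = 5·e^(−0.100354) + 3·e^(−2.32575) = 4.52259 + 0.293130 = 4.81572.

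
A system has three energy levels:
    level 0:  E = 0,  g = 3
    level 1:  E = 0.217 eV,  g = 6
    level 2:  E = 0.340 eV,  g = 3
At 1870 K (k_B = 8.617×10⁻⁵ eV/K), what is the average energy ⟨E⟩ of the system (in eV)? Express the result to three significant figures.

0.0939 eV

k_BT = 8.617×10⁻⁵ × 1870 K = 0.16114 eV.
Eᵢ/kT = 0, 1.3467, 2.1100.
Z = Σ gᵢe^(−Eᵢ/kT) = 3·e^(−0) + 6·e^(−1.3467) + 3·e^(−2.1100) = 3.0000 + 1.5606 + 0.36371 = 4.9243.
⟨E⟩ = Σ Eᵢ gᵢe^(−Eᵢ/kT) / Z = (0·3.0000 + 0.217·1.5606 + 0.340·0.36371) / 4.9243 = 0.0939 eV.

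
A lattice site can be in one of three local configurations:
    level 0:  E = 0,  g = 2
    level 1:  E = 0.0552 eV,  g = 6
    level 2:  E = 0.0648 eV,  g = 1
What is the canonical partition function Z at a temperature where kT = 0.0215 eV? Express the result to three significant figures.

Z = 2.51

Eᵢ/kT = 0, 2.5674, 3.0140.
Z = Σ gᵢe^(−Eᵢ/kT) = 2·e^(−0) + 6·e^(−2.5674) + 1·e^(−3.0140) = 2.0000 + 0.46041 + 0.049095 = 2.5095.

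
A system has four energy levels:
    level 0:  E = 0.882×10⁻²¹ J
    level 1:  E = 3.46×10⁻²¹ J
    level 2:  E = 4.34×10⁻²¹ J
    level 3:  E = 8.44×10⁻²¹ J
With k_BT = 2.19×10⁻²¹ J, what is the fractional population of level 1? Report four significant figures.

Eᵢ/kT = 0.402740, 1.57991, 1.98174, 3.85388.
Z = Σ e^(−Eᵢ/kT) = e^(−0.402740) + e^(−1.57991) + e^(−1.98174) + e^(−3.85388) = 0.668486 + 0.205994 + 0.137829 + 0.0211973 = 1.03351.
P₁ = e^(−E₁/kT) / Z = 0.205994/1.03351 = 0.1993.

0.1993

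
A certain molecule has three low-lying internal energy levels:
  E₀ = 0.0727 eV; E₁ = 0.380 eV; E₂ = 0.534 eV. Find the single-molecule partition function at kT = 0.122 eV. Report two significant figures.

Z = 0.61

Eᵢ/kT = 0.5959, 3.115, 4.377.
Z = Σ e^(−Eᵢ/kT) = e^(−0.5959) + e^(−3.115) + e^(−4.377) = 0.5511 + 0.04438 + 0.01256 = 0.6080.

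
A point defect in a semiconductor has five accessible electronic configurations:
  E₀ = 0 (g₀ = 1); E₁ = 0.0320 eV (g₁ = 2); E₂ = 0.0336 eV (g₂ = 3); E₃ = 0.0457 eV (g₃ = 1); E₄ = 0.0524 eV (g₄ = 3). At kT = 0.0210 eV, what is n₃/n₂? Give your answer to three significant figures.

n₃/n₂ = (g₃/g₂) exp[−(E₃−E₂)/kT] = (1/3) × exp(−(0.0121 eV)/(0.0210 eV)) = (1/3) × exp(-0.57619) = 0.187.

0.187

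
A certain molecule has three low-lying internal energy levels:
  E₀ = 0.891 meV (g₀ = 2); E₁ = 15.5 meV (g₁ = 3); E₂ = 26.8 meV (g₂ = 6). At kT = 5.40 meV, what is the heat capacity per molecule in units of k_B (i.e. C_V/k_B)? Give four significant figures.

Eᵢ/kT = 0.165000, 2.87037, 4.96296.
Z = Σ gᵢe^(−Eᵢ/kT) = 2·e^(−0.165000) + 3·e^(−2.87037) + 6·e^(−4.96296) = 1.69579 + 0.170034 + 0.0419532 = 1.90778.
⟨E⟩ = 2.76280 meV, ⟨E²⟩ = 37.9129 meV².
C_V/k_B = (⟨E²⟩ − ⟨E⟩²)/(kT)² = (37.9129 − 7.63306)/29.1600 = 1.038.

1.038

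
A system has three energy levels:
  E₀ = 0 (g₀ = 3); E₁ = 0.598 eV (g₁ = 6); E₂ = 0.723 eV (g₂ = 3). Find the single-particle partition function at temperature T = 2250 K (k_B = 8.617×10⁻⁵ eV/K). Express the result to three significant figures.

Z = 3.35

k_BT = 8.617×10⁻⁵ × 2250 K = 0.19388 eV.
Eᵢ/kT = 0, 3.0844, 3.7291.
Z = Σ gᵢe^(−Eᵢ/kT) = 3·e^(−0) + 6·e^(−3.0844) + 3·e^(−3.7291) = 3.0000 + 0.27454 + 0.072043 = 3.3466.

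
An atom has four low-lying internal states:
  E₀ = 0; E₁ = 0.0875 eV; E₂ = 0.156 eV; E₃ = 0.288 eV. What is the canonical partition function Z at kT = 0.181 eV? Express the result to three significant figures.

Eᵢ/kT = 0, 0.48343, 0.86188, 1.5912.
Z = Σ e^(−Eᵢ/kT) = e^(−0) + e^(−0.48343) + e^(−0.86188) + e^(−1.5912) = 1.0000 + 0.61666 + 0.42237 + 0.20368 = 2.2427.

Z = 2.24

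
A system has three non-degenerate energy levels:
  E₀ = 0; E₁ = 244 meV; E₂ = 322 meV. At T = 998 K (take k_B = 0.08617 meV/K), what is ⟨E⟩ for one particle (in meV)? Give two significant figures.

20 meV

k_BT = 0.08617 × 998 K = 86.00 meV.
Eᵢ/kT = 0, 2.837, 3.744.
Z = Σ e^(−Eᵢ/kT) = e^(−0) + e^(−2.837) + e^(−3.744) = 1.000 + 0.05860 + 0.02366 = 1.082.
⟨E⟩ = Σ Eᵢ e^(−Eᵢ/kT) / Z = (0·1.000 + 244·0.05860 + 322·0.02366) / 1.082 = 20 meV.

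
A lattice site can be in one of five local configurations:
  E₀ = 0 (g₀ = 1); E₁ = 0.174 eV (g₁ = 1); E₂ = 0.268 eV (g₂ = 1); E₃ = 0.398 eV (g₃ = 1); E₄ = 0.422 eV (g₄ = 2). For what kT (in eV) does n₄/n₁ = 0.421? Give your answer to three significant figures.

n₄/n₁ = (g₄/g₁) exp[−(E₄−E₁)/kT] = 0.421.
⇒ (E₄−E₁)/kT = ln((2/1)/0.421) = ln(4.7506) = 1.5583.
kT = 0.248 eV / 1.5583 = 0.159 eV.

0.159 eV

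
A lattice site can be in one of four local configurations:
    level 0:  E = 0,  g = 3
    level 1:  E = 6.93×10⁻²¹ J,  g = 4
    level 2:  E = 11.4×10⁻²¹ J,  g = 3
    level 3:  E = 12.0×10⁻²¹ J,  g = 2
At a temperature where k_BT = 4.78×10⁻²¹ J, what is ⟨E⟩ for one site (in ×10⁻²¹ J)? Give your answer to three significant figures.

Eᵢ/kT = 0, 1.4498, 2.3849, 2.5105.
Z = Σ gᵢe^(−Eᵢ/kT) = 3·e^(−0) + 4·e^(−1.4498) + 3·e^(−2.3849) + 2·e^(−2.5105) = 3.0000 + 0.93847 + 0.27629 + 0.16246 = 4.3772.
⟨E⟩ = Σ Eᵢ gᵢe^(−Eᵢ/kT) / Z = (0·3.0000 + 6.93·0.93847 + 11.4·0.27629 + 12.0·0.16246) / 4.3772 = 2.65 ×10⁻²¹ J.

2.65 ×10⁻²¹ J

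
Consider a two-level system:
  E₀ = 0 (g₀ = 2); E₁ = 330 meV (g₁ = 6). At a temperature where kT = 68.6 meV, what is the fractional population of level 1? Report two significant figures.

0.024

Eᵢ/kT = 0, 4.810.
Z = Σ gᵢe^(−Eᵢ/kT) = 2·e^(−0) + 6·e^(−4.810) = 2.000 + 0.04889 = 2.049.
P₁ = g₁ e^(−E₁/kT) / Z = 0.04889/2.049 = 0.024.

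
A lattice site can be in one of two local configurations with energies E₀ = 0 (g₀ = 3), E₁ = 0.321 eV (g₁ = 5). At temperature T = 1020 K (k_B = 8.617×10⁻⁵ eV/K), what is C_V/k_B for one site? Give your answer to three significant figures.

0.530

k_BT = 8.617×10⁻⁵ × 1020 K = 0.087893 eV.
Eᵢ/kT = 0, 3.6522.
Z = Σ gᵢe^(−Eᵢ/kT) = 3·e^(−0) + 5·e^(−3.6522) = 3.0000 + 0.12967 = 3.1297.
⟨E⟩ = 0.013300 eV, ⟨E²⟩ = 0.0042692 eV².
C_V/k_B = (⟨E²⟩ − ⟨E⟩²)/(kT)² = (0.0042692 − 0.00017689)/0.0077252 = 0.530.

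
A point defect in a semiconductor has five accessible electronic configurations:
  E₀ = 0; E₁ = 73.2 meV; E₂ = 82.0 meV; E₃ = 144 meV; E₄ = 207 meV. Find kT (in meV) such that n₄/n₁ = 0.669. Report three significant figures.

333 meV

n₄/n₁ = exp[−(E₄−E₁)/kT] = 0.669.
⇒ (E₄−E₁)/kT = ln(1/0.669) = ln(1.4948) = 0.40199.
kT = 133.8 meV / 0.40199 = 333 meV.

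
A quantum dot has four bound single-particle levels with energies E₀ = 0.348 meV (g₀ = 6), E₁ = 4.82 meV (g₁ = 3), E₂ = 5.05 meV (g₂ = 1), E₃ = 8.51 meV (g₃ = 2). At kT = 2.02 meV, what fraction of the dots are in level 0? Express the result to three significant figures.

0.929

Eᵢ/kT = 0.17228, 2.3861, 2.5000, 4.2129.
Z = Σ gᵢe^(−Eᵢ/kT) = 6·e^(−0.17228) + 3·e^(−2.3861) + 1·e^(−2.5000) + 2·e^(−4.2129) = 5.0505 + 0.27596 + 0.082085 + 0.029607 = 5.4382.
P₀ = g₀ e^(−E₀/kT) / Z = 5.0505/5.4382 = 0.929.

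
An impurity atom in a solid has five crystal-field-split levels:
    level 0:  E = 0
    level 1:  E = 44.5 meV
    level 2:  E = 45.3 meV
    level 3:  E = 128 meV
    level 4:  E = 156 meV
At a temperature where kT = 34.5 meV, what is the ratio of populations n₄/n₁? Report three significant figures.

n₄/n₁ = exp[−(E₄−E₁)/kT] = exp(−(111.5 meV)/(34.5 meV)) = exp(-3.2319) = 0.0395.

0.0395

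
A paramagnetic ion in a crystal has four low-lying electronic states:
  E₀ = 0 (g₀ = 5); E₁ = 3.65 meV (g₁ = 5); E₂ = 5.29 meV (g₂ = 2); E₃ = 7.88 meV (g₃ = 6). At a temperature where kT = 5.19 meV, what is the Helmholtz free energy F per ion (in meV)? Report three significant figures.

-11.7 meV

Eᵢ/kT = 0, 0.70328, 1.0193, 1.5183.
Z = Σ gᵢe^(−Eᵢ/kT) = 5·e^(−0) + 5·e^(−0.70328) + 2·e^(−1.0193) + 6·e^(−1.5183) = 5.0000 + 2.4748 + 0.72169 + 1.3145 = 9.5110.
F = −kT ln Z = −5.19 × ln(9.5110) = −5.19 × 2.2524 = -11.7 meV.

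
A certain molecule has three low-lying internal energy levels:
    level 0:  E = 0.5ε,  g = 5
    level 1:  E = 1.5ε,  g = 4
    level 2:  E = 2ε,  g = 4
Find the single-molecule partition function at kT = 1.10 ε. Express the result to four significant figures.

Eᵢ/kT = 0.454545, 1.36364, 1.81818.
Z = Σ gᵢe^(−Eᵢ/kT) = 5·e^(−0.454545) + 4·e^(−1.36364) + 4·e^(−1.81818) = 3.17368 + 1.02291 + 0.649284 = 4.84587.

Z = 4.846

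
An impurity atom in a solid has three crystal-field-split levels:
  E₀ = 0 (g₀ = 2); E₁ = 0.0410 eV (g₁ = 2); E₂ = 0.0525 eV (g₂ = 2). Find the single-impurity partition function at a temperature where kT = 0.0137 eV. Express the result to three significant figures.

Eᵢ/kT = 0, 2.9927, 3.8321.
Z = Σ gᵢe^(−Eᵢ/kT) = 2·e^(−0) + 2·e^(−2.9927) + 2·e^(−3.8321) = 2.0000 + 0.10030 + 0.043328 = 2.1436.

Z = 2.14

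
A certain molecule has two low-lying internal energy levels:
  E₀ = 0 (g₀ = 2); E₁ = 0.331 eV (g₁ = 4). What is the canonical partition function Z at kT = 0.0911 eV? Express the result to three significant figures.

Eᵢ/kT = 0, 3.6334.
Z = Σ gᵢe^(−Eᵢ/kT) = 2·e^(−0) + 4·e^(−3.6334) = 2.0000 + 0.10570 = 2.1057.

Z = 2.11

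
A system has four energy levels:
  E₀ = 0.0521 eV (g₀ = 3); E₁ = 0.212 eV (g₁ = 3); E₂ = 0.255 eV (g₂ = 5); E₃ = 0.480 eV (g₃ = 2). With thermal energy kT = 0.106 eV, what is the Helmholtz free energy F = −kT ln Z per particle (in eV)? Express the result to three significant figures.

Eᵢ/kT = 0.49151, 2.0000, 2.4057, 4.5283.
Z = Σ gᵢe^(−Eᵢ/kT) = 3·e^(−0.49151) + 3·e^(−2.0000) + 5·e^(−2.4057) + 2·e^(−4.5283) = 1.8351 + 0.40601 + 0.45101 + 0.021598 = 2.7137.
F = −kT ln Z = −0.106 × ln(2.7137) = −0.106 × 0.99831 = -0.106 eV.

-0.106 eV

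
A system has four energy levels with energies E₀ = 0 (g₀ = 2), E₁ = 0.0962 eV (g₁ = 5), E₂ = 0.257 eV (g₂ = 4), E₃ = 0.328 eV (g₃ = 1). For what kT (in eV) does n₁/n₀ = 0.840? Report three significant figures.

0.0882 eV

n₁/n₀ = (g₁/g₀) exp[−(E₁−E₀)/kT] = 0.840.
⇒ (E₁−E₀)/kT = ln((5/2)/0.840) = ln(2.9762) = 1.0906.
kT = 0.0962 eV / 1.0906 = 0.0882 eV.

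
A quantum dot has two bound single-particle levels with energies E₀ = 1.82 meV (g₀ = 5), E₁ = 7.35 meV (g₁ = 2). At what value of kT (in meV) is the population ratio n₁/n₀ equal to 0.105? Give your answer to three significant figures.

n₁/n₀ = (g₁/g₀) exp[−(E₁−E₀)/kT] = 0.105.
⇒ (E₁−E₀)/kT = ln((2/5)/0.105) = ln(3.8095) = 1.3375.
kT = 5.53 meV / 1.3375 = 4.13 meV.

4.13 meV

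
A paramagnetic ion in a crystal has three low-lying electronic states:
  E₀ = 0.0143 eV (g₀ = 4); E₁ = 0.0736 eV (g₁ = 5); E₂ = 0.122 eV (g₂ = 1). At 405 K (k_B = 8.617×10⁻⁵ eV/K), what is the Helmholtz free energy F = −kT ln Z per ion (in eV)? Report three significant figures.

-0.0416 eV

k_BT = 8.617×10⁻⁵ × 405 K = 0.034899 eV.
Eᵢ/kT = 0.40975, 2.1089, 3.4958.
Z = Σ gᵢe^(−Eᵢ/kT) = 4·e^(−0.40975) + 5·e^(−2.1089) + 1·e^(−3.4958) = 2.6553 + 0.60686 + 0.030324 = 3.2925.
F = −kT ln Z = −0.034899 × ln(3.2925) = −0.034899 × 1.1916 = -0.0416 eV.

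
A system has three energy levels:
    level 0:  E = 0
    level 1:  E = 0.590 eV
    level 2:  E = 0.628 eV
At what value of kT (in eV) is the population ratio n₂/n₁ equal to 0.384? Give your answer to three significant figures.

n₂/n₁ = exp[−(E₂−E₁)/kT] = 0.384.
⇒ (E₂−E₁)/kT = ln(1/0.384) = ln(2.6042) = 0.95713.
kT = 0.038 eV / 0.95713 = 0.0397 eV.

0.0397 eV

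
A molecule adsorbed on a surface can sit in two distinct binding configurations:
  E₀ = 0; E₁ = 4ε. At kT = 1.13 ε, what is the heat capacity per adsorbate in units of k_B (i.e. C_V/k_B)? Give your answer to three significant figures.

Eᵢ/kT = 0, 3.5398.
Z = Σ e^(−Eᵢ/kT) = e^(−0) + e^(−3.5398) = 1.0000 + 0.029019 = 1.0290.
⟨E⟩ = 0.11280 ε, ⟨E²⟩ = 0.45122 ε².
C_V/k_B = (⟨E²⟩ − ⟨E⟩²)/(kT)² = (0.45122 − 0.012724)/1.2769 = 0.343.

0.343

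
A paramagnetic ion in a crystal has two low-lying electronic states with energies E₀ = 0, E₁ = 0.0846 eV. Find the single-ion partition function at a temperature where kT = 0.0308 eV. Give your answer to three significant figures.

Eᵢ/kT = 0, 2.7468.
Z = Σ e^(−Eᵢ/kT) = e^(−0) + e^(−2.7468) = 1.0000 + 0.064133 = 1.0641.

Z = 1.06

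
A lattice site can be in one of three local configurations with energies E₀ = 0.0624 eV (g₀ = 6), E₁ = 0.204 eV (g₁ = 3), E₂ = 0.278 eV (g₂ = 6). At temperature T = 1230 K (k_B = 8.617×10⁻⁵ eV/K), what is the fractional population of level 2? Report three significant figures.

0.104

k_BT = 8.617×10⁻⁵ × 1230 K = 0.10599 eV.
Eᵢ/kT = 0.58873, 1.9247, 2.6229.
Z = Σ gᵢe^(−Eᵢ/kT) = 6·e^(−0.58873) + 3·e^(−1.9247) + 6·e^(−2.6229) = 3.3302 + 0.43776 + 0.43555 = 4.2035.
P₂ = g₂ e^(−E₂/kT) / Z = 0.43555/4.2035 = 0.104.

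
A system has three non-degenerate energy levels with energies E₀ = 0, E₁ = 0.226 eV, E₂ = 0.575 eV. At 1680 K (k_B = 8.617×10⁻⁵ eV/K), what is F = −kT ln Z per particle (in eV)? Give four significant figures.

k_BT = 8.617×10⁻⁵ × 1680 K = 0.144766 eV.
Eᵢ/kT = 0, 1.56114, 3.97193.
Z = Σ e^(−Eᵢ/kT) = e^(−0) + e^(−1.56114) + e^(−3.97193) = 1.00000 + 0.209897 + 0.0188370 = 1.22873.
F = −kT ln Z = −0.144766 × ln(1.22873) = −0.144766 × 0.205981 = -0.02982 eV.

-0.02982 eV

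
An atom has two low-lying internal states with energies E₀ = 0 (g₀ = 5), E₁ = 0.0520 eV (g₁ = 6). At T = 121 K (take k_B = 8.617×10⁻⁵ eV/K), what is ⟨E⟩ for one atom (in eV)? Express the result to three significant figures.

0.000422 eV

k_BT = 8.617×10⁻⁵ × 121 K = 0.010427 eV.
Eᵢ/kT = 0, 4.9871.
Z = Σ gᵢe^(−Eᵢ/kT) = 5·e^(−0) + 6·e^(−4.9871) = 5.0000 + 0.040953 = 5.0410.
⟨E⟩ = Σ Eᵢ gᵢe^(−Eᵢ/kT) / Z = (0·5.0000 + 0.0520·0.040953) / 5.0410 = 0.000422 eV.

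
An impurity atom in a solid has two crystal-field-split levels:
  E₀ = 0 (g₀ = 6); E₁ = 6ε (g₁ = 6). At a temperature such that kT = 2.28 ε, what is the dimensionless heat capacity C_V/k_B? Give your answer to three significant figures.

Eᵢ/kT = 0, 2.6316.
Z = Σ gᵢe^(−Eᵢ/kT) = 6·e^(−0) + 6·e^(−2.6316) = 6.0000 + 0.43178 = 6.4318.
⟨E⟩ = 0.40279 ε, ⟨E²⟩ = 2.4168 ε².
C_V/k_B = (⟨E²⟩ − ⟨E⟩²)/(kT)² = (2.4168 − 0.16224)/5.1984 = 0.434.

0.434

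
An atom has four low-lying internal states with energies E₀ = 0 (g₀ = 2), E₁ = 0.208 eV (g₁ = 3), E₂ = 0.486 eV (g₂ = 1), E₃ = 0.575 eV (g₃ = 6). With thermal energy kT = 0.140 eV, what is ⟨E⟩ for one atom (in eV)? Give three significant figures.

0.0759 eV

Eᵢ/kT = 0, 1.4857, 3.4714, 4.1071.
Z = Σ gᵢe^(−Eᵢ/kT) = 2·e^(−0) + 3·e^(−1.4857) + 1·e^(−3.4714) + 6·e^(−4.1071) = 2.0000 + 0.67903 + 0.031073 + 0.098733 = 2.8088.
⟨E⟩ = Σ Eᵢ gᵢe^(−Eᵢ/kT) / Z = (0·2.0000 + 0.208·0.67903 + 0.486·0.031073 + 0.575·0.098733) / 2.8088 = 0.0759 eV.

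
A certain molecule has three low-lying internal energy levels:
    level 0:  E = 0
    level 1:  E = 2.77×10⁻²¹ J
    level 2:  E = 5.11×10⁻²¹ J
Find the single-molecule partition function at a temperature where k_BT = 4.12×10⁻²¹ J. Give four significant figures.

Z = 1.800

Eᵢ/kT = 0, 0.672330, 1.24029.
Z = Σ e^(−Eᵢ/kT) = e^(−0) + e^(−0.672330) + e^(−1.24029) = 1.00000 + 0.510518 + 0.289300 = 1.79982.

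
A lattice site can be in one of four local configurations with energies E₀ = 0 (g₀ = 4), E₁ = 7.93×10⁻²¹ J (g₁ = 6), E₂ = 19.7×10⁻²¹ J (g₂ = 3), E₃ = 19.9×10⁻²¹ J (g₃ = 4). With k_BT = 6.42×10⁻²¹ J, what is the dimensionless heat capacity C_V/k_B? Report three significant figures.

Eᵢ/kT = 0, 1.2352, 3.0685, 3.0997.
Z = Σ gᵢe^(−Eᵢ/kT) = 4·e^(−0) + 6·e^(−1.2352) + 3·e^(−3.0685) + 4·e^(−3.0997) = 4.0000 + 1.7447 + 0.13947 + 0.18025 = 6.0644.
⟨E⟩ = 3.3260, ⟨E²⟩ = 38.788.
C_V/k_B = (⟨E²⟩ − ⟨E⟩²)/(kT)² = (38.788 − 11.062)/41.216 = 0.673.

0.673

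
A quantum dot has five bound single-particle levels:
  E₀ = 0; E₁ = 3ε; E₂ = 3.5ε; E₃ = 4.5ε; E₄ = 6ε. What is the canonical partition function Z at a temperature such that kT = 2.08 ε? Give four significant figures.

Eᵢ/kT = 0, 1.44231, 1.68269, 2.16346, 2.88462.
Z = Σ e^(−Eᵢ/kT) = e^(−0) + e^(−1.44231) + e^(−1.68269) + e^(−2.16346) + e^(−2.88462) = 1.00000 + 0.236381 + 0.185873 + 0.114927 + 0.0558760 = 1.59306.

Z = 1.593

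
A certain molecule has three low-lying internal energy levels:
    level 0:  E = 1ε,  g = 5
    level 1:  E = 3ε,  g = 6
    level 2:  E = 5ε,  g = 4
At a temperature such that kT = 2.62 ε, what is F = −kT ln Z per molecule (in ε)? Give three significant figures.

Eᵢ/kT = 0.38168, 1.1450, 1.9084.
Z = Σ gᵢe^(−Eᵢ/kT) = 5·e^(−0.38168) + 6·e^(−1.1450) + 4·e^(−1.9084) = 3.4136 + 1.9093 + 0.59327 = 5.9162.
F = −kT ln Z = −2.62 × ln(5.9162) = −2.62 × 1.7777 = -4.66 ε.

-4.66 ε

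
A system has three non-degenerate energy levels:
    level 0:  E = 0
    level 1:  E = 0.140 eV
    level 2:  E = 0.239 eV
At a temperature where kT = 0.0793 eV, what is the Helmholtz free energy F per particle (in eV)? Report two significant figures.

Eᵢ/kT = 0, 1.765, 3.014.
Z = Σ e^(−Eᵢ/kT) = e^(−0) + e^(−1.765) + e^(−3.014) = 1.000 + 0.1712 + 0.04909 = 1.220.
F = −kT ln Z = −0.0793 × ln(1.220) = −0.0793 × 0.1989 = -0.016 eV.

-0.016 eV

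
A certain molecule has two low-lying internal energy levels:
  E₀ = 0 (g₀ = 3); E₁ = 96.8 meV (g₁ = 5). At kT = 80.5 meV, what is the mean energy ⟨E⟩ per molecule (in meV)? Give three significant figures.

Eᵢ/kT = 0, 1.2025.
Z = Σ gᵢe^(−Eᵢ/kT) = 3·e^(−0) + 5·e^(−1.2025) = 3.0000 + 1.5022 = 4.5022.
⟨E⟩ = Σ Eᵢ gᵢe^(−Eᵢ/kT) / Z = (0·3.0000 + 96.8·1.5022) / 4.5022 = 32.3 meV.

32.3 meV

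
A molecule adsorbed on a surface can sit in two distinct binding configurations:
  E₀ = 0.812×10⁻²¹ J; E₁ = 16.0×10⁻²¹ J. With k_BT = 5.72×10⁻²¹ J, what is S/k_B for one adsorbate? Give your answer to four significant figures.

0.2423

Eᵢ/kT = 0.141958, 2.79720.
Z = Σ e^(−Eᵢ/kT) = e^(−0.141958) + e^(−2.79720) = 0.867658 + 0.0609806 = 0.928639.
⟨E⟩ = Σ EᵢPᵢ = 1.80934 ×10⁻²¹ J.
S/k_B = ln Z + ⟨E⟩/kT = ln(0.928639) + 1.80934/5.72 = -0.0740352 + 0.316318 = 0.2423.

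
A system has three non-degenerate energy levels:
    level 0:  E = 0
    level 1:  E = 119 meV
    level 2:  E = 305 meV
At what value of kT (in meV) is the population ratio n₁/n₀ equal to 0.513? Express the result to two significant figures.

180 meV

n₁/n₀ = exp[−(E₁−E₀)/kT] = 0.513.
⇒ (E₁−E₀)/kT = ln(1/0.513) = ln(1.949) = 0.6673.
kT = 119 meV / 0.6673 = 180 meV.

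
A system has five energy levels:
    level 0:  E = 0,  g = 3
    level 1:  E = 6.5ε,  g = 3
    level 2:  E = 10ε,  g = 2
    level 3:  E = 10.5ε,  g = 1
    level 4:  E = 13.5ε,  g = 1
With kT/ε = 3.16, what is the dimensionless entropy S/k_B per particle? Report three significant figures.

1.61

Eᵢ/kT = 0, 2.0570, 3.1646, 3.3228, 4.2722.
Z = Σ gᵢe^(−Eᵢ/kT) = 3·e^(−0) + 3·e^(−2.0570) + 2·e^(−3.1646) + 1·e^(−3.3228) + 1·e^(−4.2722) = 3.0000 + 0.38351 + 0.084462 + 0.036052 + 0.013951 = 3.5180.
⟨E⟩ = Σ EᵢPᵢ = 1.1098 ε.
S/k_B = ln Z + ⟨E⟩/kT = ln(3.5180) + 1.1098/3.16 = 1.2579 + 0.35120 = 1.61.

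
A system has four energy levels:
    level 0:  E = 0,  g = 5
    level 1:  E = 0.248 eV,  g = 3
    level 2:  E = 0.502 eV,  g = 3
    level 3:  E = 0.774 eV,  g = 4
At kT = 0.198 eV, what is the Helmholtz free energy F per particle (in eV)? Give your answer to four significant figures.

Eᵢ/kT = 0, 1.25253, 2.53535, 3.90909.
Z = Σ gᵢe^(−Eᵢ/kT) = 5·e^(−0) + 3·e^(−1.25253) + 3·e^(−2.53535) + 4·e^(−3.90909) = 5.00000 + 0.857343 + 0.237702 + 0.0802350 = 6.17528.
F = −kT ln Z = −0.198 × ln(6.17528) = −0.198 × 1.82055 = -0.3605 eV.

-0.3605 eV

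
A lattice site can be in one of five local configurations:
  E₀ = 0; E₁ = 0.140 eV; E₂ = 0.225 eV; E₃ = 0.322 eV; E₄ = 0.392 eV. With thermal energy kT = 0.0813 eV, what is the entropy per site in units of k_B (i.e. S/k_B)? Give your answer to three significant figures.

Eᵢ/kT = 0, 1.7220, 2.7675, 3.9606, 4.8216.
Z = Σ e^(−Eᵢ/kT) = e^(−0) + e^(−1.7220) + e^(−2.7675) + e^(−3.9606) + e^(−4.8216) = 1.0000 + 0.17871 + 0.062819 + 0.019052 + 0.0080539 = 1.2686.
⟨E⟩ = Σ EᵢPᵢ = 0.038188 eV.
S/k_B = ln Z + ⟨E⟩/kT = ln(1.2686) + 0.038188/0.0813 = 0.23791 + 0.46972 = 0.708.

0.708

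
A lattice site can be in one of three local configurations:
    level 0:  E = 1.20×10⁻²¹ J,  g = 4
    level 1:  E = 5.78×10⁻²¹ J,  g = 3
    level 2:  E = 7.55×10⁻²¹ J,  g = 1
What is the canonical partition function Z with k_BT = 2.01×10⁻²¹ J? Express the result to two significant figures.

Eᵢ/kT = 0.5970, 2.876, 3.756.
Z = Σ gᵢe^(−Eᵢ/kT) = 4·e^(−0.5970) + 3·e^(−2.876) + 1·e^(−3.756) = 2.202 + 0.1691 + 0.02338 = 2.394.

Z = 2.4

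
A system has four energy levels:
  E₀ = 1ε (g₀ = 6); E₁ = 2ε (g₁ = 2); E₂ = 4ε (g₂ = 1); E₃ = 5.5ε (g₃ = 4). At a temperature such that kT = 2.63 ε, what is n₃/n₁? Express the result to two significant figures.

0.53

n₃/n₁ = (g₃/g₁) exp[−(E₃−E₁)/kT] = (4/2) × exp(−(3.5ε)/(2.63ε)) = (4/2) × exp(-1.331) = 0.53.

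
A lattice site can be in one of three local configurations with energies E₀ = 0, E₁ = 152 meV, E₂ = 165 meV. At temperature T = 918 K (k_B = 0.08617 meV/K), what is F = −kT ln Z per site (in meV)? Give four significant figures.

-18.94 meV

k_BT = 0.08617 × 918 K = 79.1041 meV.
Eᵢ/kT = 0, 1.92152, 2.08586.
Z = Σ e^(−Eᵢ/kT) = e^(−0) + e^(−1.92152) + e^(−2.08586) = 1.00000 + 0.146384 + 0.124200 = 1.27058.
F = −kT ln Z = −79.1041 × ln(1.27058) = −79.1041 × 0.239473 = -18.94 meV.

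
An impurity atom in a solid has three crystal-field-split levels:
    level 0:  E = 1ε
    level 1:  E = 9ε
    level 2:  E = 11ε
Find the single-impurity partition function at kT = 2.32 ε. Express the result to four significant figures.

Eᵢ/kT = 0.431034, 3.87931, 4.74138.
Z = Σ e^(−Eᵢ/kT) = e^(−0.431034) + e^(−3.87931) + e^(−4.74138) = 0.649837 + 0.0206651 + 0.00872660 = 0.679229.

Z = 0.6792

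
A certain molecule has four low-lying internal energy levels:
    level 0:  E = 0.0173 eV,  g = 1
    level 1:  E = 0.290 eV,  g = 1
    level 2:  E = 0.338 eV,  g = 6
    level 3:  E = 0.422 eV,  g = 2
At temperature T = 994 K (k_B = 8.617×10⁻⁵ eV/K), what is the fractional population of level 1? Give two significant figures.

k_BT = 8.617×10⁻⁵ × 994 K = 0.08565 eV.
Eᵢ/kT = 0.2020, 3.386, 3.946, 4.927.
Z = Σ gᵢe^(−Eᵢ/kT) = 1·e^(−0.2020) + 1·e^(−3.386) + 6·e^(−3.946) + 2·e^(−4.927) = 0.8171 + 0.03384 + 0.1160 + 0.01450 = 0.9814.
P₁ = g₁ e^(−E₁/kT) / Z = 0.03384/0.9814 = 0.034.

0.034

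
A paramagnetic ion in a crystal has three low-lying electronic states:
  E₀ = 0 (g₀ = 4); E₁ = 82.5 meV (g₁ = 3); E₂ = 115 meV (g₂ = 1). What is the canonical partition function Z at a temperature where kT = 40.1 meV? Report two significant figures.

Z = 4.4

Eᵢ/kT = 0, 2.057, 2.868.
Z = Σ gᵢe^(−Eᵢ/kT) = 4·e^(−0) + 3·e^(−2.057) + 1·e^(−2.868) = 4.000 + 0.3835 + 0.05681 = 4.440.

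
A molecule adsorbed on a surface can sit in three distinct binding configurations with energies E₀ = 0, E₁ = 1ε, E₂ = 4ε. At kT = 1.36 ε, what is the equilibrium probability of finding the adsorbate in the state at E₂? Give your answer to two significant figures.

Eᵢ/kT = 0, 0.7353, 2.941.
Z = Σ e^(−Eᵢ/kT) = e^(−0) + e^(−0.7353) + e^(−2.941) = 1.000 + 0.4794 + 0.05281 = 1.532.
P₂ = e^(−E₂/kT) / Z = 0.05281/1.532 = 0.034.

0.034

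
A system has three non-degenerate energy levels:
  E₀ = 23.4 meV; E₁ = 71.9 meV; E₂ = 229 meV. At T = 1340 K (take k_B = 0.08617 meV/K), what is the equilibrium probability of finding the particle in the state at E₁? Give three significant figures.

0.360

k_BT = 0.08617 × 1340 K = 115.47 meV.
Eᵢ/kT = 0.20265, 0.62267, 1.9832.
Z = Σ e^(−Eᵢ/kT) = e^(−0.20265) + e^(−0.62267) + e^(−1.9832) = 0.81656 + 0.53651 + 0.13763 = 1.4907.
P₁ = e^(−E₁/kT) / Z = 0.53651/1.4907 = 0.360.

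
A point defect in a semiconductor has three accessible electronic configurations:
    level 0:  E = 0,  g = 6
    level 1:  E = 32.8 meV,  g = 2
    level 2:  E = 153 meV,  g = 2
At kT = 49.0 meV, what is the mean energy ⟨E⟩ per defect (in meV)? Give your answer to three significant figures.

6.62 meV

Eᵢ/kT = 0, 0.66939, 3.1224.
Z = Σ gᵢe^(−Eᵢ/kT) = 6·e^(−0) + 2·e^(−0.66939) + 2·e^(−3.1224) = 6.0000 + 1.0240 + 0.088103 = 7.1121.
⟨E⟩ = Σ Eᵢ gᵢe^(−Eᵢ/kT) / Z = (0·6.0000 + 32.8·1.0240 + 153·0.088103) / 7.1121 = 6.62 meV.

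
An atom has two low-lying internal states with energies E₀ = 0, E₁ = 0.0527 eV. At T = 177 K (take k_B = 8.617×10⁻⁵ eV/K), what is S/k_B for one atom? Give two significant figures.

0.14

k_BT = 8.617×10⁻⁵ × 177 K = 0.01525 eV.
Eᵢ/kT = 0, 3.456.
Z = Σ e^(−Eᵢ/kT) = e^(−0) + e^(−3.456) = 1.000 + 0.03156 = 1.032.
⟨E⟩ = Σ EᵢPᵢ = 0.001612 eV.
S/k_B = ln Z + ⟨E⟩/kT = ln(1.032) + 0.001612/0.01525 = 0.03150 + 0.1057 = 0.14.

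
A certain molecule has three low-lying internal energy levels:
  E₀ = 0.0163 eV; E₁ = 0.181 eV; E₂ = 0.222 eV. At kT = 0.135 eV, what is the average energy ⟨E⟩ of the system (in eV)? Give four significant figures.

0.07806 eV

Eᵢ/kT = 0.120741, 1.34074, 1.64444.
Z = Σ e^(−Eᵢ/kT) = e^(−0.120741) + e^(−1.34074) + e^(−1.64444) = 0.886263 + 0.261652 + 0.193121 = 1.34104.
⟨E⟩ = Σ Eᵢ e^(−Eᵢ/kT) / Z = (0.0163·0.886263 + 0.181·0.261652 + 0.222·0.193121) / 1.34104 = 0.07806 eV.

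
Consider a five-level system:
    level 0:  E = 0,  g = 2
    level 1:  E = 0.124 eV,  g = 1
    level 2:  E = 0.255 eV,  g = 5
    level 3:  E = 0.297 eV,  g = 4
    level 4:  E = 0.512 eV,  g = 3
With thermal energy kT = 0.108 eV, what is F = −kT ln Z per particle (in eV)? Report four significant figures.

Eᵢ/kT = 0, 1.14815, 2.36111, 2.75000, 4.74074.
Z = Σ gᵢe^(−Eᵢ/kT) = 2·e^(−0) + 1·e^(−1.14815) + 5·e^(−2.36111) + 4·e^(−2.75000) + 3·e^(−4.74074) = 2.00000 + 0.317223 + 0.471577 + 0.255711 + 0.0261965 = 3.07071.
F = −kT ln Z = −0.108 × ln(3.07071) = −0.108 × 1.12191 = -0.1212 eV.

-0.1212 eV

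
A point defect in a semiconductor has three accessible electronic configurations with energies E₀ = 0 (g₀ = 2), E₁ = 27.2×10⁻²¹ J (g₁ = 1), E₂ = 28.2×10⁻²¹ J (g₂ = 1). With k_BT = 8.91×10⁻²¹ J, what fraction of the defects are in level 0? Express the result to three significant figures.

Eᵢ/kT = 0, 3.0527, 3.1650.
Z = Σ gᵢe^(−Eᵢ/kT) = 2·e^(−0) + 1·e^(−3.0527) + 1·e^(−3.1650) = 2.0000 + 0.047231 + 0.042214 = 2.0894.
P₀ = g₀ e^(−E₀/kT) / Z = 2.0000/2.0894 = 0.957.

0.957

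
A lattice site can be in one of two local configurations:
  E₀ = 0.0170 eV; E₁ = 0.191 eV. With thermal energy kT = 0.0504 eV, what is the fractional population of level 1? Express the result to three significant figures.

0.0307

Eᵢ/kT = 0.33730, 3.7897.
Z = Σ e^(−Eᵢ/kT) = e^(−0.33730) + e^(−3.7897) = 0.71369 + 0.022602 = 0.73629.
P₁ = e^(−E₁/kT) / Z = 0.022602/0.73629 = 0.0307.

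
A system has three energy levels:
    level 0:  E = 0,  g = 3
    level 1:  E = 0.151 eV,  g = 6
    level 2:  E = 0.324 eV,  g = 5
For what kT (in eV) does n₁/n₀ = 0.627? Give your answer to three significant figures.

0.130 eV

n₁/n₀ = (g₁/g₀) exp[−(E₁−E₀)/kT] = 0.627.
⇒ (E₁−E₀)/kT = ln((6/3)/0.627) = ln(3.1898) = 1.1600.
kT = 0.151 eV / 1.1600 = 0.130 eV.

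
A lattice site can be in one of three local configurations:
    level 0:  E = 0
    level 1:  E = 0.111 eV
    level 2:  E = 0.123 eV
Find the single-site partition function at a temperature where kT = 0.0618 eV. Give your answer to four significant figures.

Z = 1.303

Eᵢ/kT = 0, 1.79612, 1.99029.
Z = Σ e^(−Eᵢ/kT) = e^(−0) + e^(−1.79612) + e^(−1.99029) = 1.00000 + 0.165941 + 0.136656 = 1.30260.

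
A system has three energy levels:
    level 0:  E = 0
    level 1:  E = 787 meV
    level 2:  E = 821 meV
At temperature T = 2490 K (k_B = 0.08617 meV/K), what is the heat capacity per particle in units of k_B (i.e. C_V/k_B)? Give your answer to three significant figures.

k_BT = 0.08617 × 2490 K = 214.56 meV.
Eᵢ/kT = 0, 3.6680, 3.8264.
Z = Σ e^(−Eᵢ/kT) = e^(−0) + e^(−3.6680) + e^(−3.8264) = 1.0000 + 0.025527 + 0.021788 = 1.0473.
⟨E⟩ = 36.262 meV, ⟨E²⟩ = 29119 meV².
C_V/k_B = (⟨E²⟩ − ⟨E⟩²)/(kT)² = (29119 − 1314.9)/46036 = 0.604.

0.604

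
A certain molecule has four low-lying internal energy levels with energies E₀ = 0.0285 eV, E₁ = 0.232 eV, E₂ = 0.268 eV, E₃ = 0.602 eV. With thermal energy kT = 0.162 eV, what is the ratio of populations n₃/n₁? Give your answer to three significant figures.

0.102

n₃/n₁ = exp[−(E₃−E₁)/kT] = exp(−(0.370 eV)/(0.162 eV)) = exp(-2.2840) = 0.102.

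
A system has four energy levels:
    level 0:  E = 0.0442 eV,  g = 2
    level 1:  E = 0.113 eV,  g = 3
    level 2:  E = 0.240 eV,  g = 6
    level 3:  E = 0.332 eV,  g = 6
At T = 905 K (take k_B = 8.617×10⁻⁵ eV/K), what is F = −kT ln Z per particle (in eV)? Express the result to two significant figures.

-0.062 eV

k_BT = 8.617×10⁻⁵ × 905 K = 0.07798 eV.
Eᵢ/kT = 0.5668, 1.449, 3.078, 4.258.
Z = Σ gᵢe^(−Eᵢ/kT) = 2·e^(−0.5668) + 3·e^(−1.449) + 6·e^(−3.078) + 6·e^(−4.258) = 1.135 + 0.7044 + 0.2763 + 0.08490 = 2.201.
F = −kT ln Z = −0.07798 × ln(2.201) = −0.07798 × 0.7889 = -0.062 eV.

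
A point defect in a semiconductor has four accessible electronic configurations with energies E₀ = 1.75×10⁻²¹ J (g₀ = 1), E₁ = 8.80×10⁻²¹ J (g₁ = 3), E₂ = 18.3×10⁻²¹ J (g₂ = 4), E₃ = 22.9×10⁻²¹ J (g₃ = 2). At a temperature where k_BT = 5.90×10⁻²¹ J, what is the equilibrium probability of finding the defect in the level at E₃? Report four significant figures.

0.02516

Eᵢ/kT = 0.296610, 1.49153, 3.10169, 3.88136.
Z = Σ gᵢe^(−Eᵢ/kT) = 1·e^(−0.296610) + 3·e^(−1.49153) + 4·e^(−3.10169) + 2·e^(−3.88136) = 0.743334 + 0.675084 + 0.179893 + 0.0412455 = 1.63956.
P₃ = g₃ e^(−E₃/kT) / Z = 0.0412455/1.63956 = 0.02516.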